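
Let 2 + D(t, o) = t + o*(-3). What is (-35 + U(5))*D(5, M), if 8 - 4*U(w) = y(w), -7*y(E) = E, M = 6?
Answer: 13785/28 ≈ 492.32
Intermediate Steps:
y(E) = -E/7
D(t, o) = -2 + t - 3*o (D(t, o) = -2 + (t + o*(-3)) = -2 + (t - 3*o) = -2 + t - 3*o)
U(w) = 2 + w/28 (U(w) = 2 - (-1)*w/28 = 2 + w/28)
(-35 + U(5))*D(5, M) = (-35 + (2 + (1/28)*5))*(-2 + 5 - 3*6) = (-35 + (2 + 5/28))*(-2 + 5 - 18) = (-35 + 61/28)*(-15) = -919/28*(-15) = 13785/28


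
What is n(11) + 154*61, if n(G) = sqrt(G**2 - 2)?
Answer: 9394 + sqrt(119) ≈ 9404.9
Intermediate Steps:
n(G) = sqrt(-2 + G**2)
n(11) + 154*61 = sqrt(-2 + 11**2) + 154*61 = sqrt(-2 + 121) + 9394 = sqrt(119) + 9394 = 9394 + sqrt(119)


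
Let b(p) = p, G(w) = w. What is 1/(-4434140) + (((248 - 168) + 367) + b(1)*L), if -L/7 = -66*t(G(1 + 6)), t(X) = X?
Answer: 16322069339/4434140 ≈ 3681.0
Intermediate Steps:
L = 3234 (L = -(-462)*(1 + 6) = -(-462)*7 = -7*(-462) = 3234)
1/(-4434140) + (((248 - 168) + 367) + b(1)*L) = 1/(-4434140) + (((248 - 168) + 367) + 1*3234) = -1/4434140 + ((80 + 367) + 3234) = -1/4434140 + (447 + 3234) = -1/4434140 + 3681 = 16322069339/4434140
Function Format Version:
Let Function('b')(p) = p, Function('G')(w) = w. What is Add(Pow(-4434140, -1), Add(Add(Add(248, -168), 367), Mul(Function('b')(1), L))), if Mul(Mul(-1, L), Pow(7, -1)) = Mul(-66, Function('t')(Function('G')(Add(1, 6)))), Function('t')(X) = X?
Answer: Rational(16322069339, 4434140) ≈ 3681.0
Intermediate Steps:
L = 3234 (L = Mul(-7, Mul(-66, Add(1, 6))) = Mul(-7, Mul(-66, 7)) = Mul(-7, -462) = 3234)
Add(Pow(-4434140, -1), Add(Add(Add(248, -168), 367), Mul(Function('b')(1), L))) = Add(Pow(-4434140, -1), Add(Add(Add(248, -168), 367), Mul(1, 3234))) = Add(Rational(-1, 4434140), Add(Add(80, 367), 3234)) = Add(Rational(-1, 4434140), Add(447, 3234)) = Add(Rational(-1, 4434140), 3681) = Rational(16322069339, 4434140)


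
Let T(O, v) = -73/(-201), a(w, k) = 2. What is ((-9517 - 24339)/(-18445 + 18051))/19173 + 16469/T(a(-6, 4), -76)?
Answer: 12503155380533/275726913 ≈ 45346.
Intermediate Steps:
T(O, v) = 73/201 (T(O, v) = -73*(-1/201) = 73/201)
((-9517 - 24339)/(-18445 + 18051))/19173 + 16469/T(a(-6, 4), -76) = ((-9517 - 24339)/(-18445 + 18051))/19173 + 16469/(73/201) = -33856/(-394)*(1/19173) + 16469*(201/73) = -33856*(-1/394)*(1/19173) + 3310269/73 = (16928/197)*(1/19173) + 3310269/73 = 16928/3777081 + 3310269/73 = 12503155380533/275726913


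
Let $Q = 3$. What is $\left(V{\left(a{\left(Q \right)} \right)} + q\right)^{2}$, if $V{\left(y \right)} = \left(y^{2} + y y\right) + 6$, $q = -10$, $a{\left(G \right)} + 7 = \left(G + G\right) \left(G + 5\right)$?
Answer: $11276164$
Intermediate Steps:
$a{\left(G \right)} = -7 + 2 G \left(5 + G\right)$ ($a{\left(G \right)} = -7 + \left(G + G\right) \left(G + 5\right) = -7 + 2 G \left(5 + G\right)$)
$V{\left(y \right)} = 6 + 2 y^{2}$ ($V{\left(y \right)} = \left(y^{2} + y^{2}\right) + 6 = 2 y^{2} + 6 = 6 + 2 y^{2}$)
$\left(V{\left(a{\left(Q \right)} \right)} + q\right)^{2} = \left(\left(6 + 2 \left(-7 + 2 \cdot 3^{2} + 10 \cdot 3\right)^{2}\right) - 10\right)^{2} = \left(\left(6 + 2 \left(-7 + 2 \cdot 9 + 30\right)^{2}\right) - 10\right)^{2} = \left(\left(6 + 2 \left(-7 + 18 + 30\right)^{2}\right) - 10\right)^{2} = \left(\left(6 + 2 \cdot 41^{2}\right) - 10\right)^{2} = \left(\left(6 + 2 \cdot 1681\right) - 10\right)^{2} = \left(\left(6 + 3362\right) - 10\right)^{2} = \left(3368 - 10\right)^{2} = 3358^{2} = 11276164$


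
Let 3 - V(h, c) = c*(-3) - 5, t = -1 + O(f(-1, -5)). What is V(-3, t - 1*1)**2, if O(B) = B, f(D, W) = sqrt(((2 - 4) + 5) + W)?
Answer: -14 + 12*I*sqrt(2) ≈ -14.0 + 16.971*I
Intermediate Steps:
f(D, W) = sqrt(3 + W) (f(D, W) = sqrt((-2 + 5) + W) = sqrt(3 + W))
t = -1 + I*sqrt(2) (t = -1 + sqrt(3 - 5) = -1 + sqrt(-2) = -1 + I*sqrt(2) ≈ -1.0 + 1.4142*I)
V(h, c) = 8 + 3*c (V(h, c) = 3 - (c*(-3) - 5) = 3 - (-3*c - 5) = 3 - (-5 - 3*c) = 3 + (5 + 3*c) = 8 + 3*c)
V(-3, t - 1*1)**2 = (8 + 3*((-1 + I*sqrt(2)) - 1*1))**2 = (8 + 3*((-1 + I*sqrt(2)) - 1))**2 = (8 + 3*(-2 + I*sqrt(2)))**2 = (8 + (-6 + 3*I*sqrt(2)))**2 = (2 + 3*I*sqrt(2))**2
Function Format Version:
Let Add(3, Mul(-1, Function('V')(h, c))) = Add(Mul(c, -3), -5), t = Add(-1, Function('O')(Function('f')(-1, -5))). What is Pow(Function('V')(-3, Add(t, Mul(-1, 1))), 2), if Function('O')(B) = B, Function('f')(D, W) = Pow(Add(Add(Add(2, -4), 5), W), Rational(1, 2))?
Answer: Add(-14, Mul(12, I, Pow(2, Rational(1, 2)))) ≈ Add(-14.000, Mul(16.971, I))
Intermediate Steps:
Function('f')(D, W) = Pow(Add(3, W), Rational(1, 2)) (Function('f')(D, W) = Pow(Add(Add(-2, 5), W), Rational(1, 2)) = Pow(Add(3, W), Rational(1, 2)))
t = Add(-1, Mul(I, Pow(2, Rational(1, 2)))) (t = Add(-1, Pow(Add(3, -5), Rational(1, 2))) = Add(-1, Pow(-2, Rational(1, 2))) = Add(-1, Mul(I, Pow(2, Rational(1, 2)))) ≈ Add(-1.0000, Mul(1.4142, I)))
Function('V')(h, c) = Add(8, Mul(3, c)) (Function('V')(h, c) = Add(3, Mul(-1, Add(Mul(c, -3), -5))) = Add(3, Mul(-1, Add(Mul(-3, c), -5))) = Add(3, Mul(-1, Add(-5, Mul(-3, c)))) = Add(3, Add(5, Mul(3, c))) = Add(8, Mul(3, c)))
Pow(Function('V')(-3, Add(t, Mul(-1, 1))), 2) = Pow(Add(8, Mul(3, Add(Add(-1, Mul(I, Pow(2, Rational(1, 2)))), Mul(-1, 1)))), 2) = Pow(Add(8, Mul(3, Add(Add(-1, Mul(I, Pow(2, Rational(1, 2)))), -1))), 2) = Pow(Add(8, Mul(3, Add(-2, Mul(I, Pow(2, Rational(1, 2)))))), 2) = Pow(Add(8, Add(-6, Mul(3, I, Pow(2, Rational(1, 2))))), 2) = Pow(Add(2, Mul(3, I, Pow(2, Rational(1, 2)))), 2)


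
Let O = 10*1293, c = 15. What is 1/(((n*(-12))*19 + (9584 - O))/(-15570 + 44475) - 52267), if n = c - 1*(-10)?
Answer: -28905/1510786681 ≈ -1.9132e-5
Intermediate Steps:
n = 25 (n = 15 - 1*(-10) = 15 + 10 = 25)
O = 12930
1/(((n*(-12))*19 + (9584 - O))/(-15570 + 44475) - 52267) = 1/(((25*(-12))*19 + (9584 - 1*12930))/(-15570 + 44475) - 52267) = 1/((-300*19 + (9584 - 12930))/28905 - 52267) = 1/((-5700 - 3346)*(1/28905) - 52267) = 1/(-9046*1/28905 - 52267) = 1/(-9046/28905 - 52267) = 1/(-1510786681/28905) = -28905/1510786681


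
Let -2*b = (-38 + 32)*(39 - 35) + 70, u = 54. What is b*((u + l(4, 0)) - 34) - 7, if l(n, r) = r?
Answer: -467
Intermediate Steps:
b = -23 (b = -((-38 + 32)*(39 - 35) + 70)/2 = -(-6*4 + 70)/2 = -(-24 + 70)/2 = -½*46 = -23)
b*((u + l(4, 0)) - 34) - 7 = -23*((54 + 0) - 34) - 7 = -23*(54 - 34) - 7 = -23*20 - 7 = -460 - 7 = -467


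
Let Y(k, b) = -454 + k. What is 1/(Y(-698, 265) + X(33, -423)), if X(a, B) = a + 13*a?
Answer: -1/690 ≈ -0.0014493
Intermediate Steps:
X(a, B) = 14*a
1/(Y(-698, 265) + X(33, -423)) = 1/((-454 - 698) + 14*33) = 1/(-1152 + 462) = 1/(-690) = -1/690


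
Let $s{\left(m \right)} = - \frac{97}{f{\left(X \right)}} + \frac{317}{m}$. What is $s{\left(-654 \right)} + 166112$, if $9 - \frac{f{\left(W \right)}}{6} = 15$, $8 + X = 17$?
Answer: $\frac{651832159}{3924} \approx 1.6611 \cdot 10^{5}$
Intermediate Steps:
$X = 9$ ($X = -8 + 17 = 9$)
$f{\left(W \right)} = -36$ ($f{\left(W \right)} = 54 - 90 = -36$)
$s{\left(m \right)} = \frac{97}{36} + \frac{317}{m}$ ($s{\left(m \right)} = - \frac{97}{-36} + \frac{317}{m} = \left(-97\right) \left(- \frac{1}{36}\right) + \frac{317}{m} = \frac{97}{36} + \frac{317}{m}$)
$s{\left(-654 \right)} + 166112 = \left(\frac{97}{36} + \frac{317}{-654}\right) + 166112 = \left(\frac{97}{36} + 317 \left(- \frac{1}{654}\right)\right) + 166112 = \left(\frac{97}{36} - \frac{317}{654}\right) + 166112 = \frac{8671}{3924} + 166112 = \frac{651832159}{3924}$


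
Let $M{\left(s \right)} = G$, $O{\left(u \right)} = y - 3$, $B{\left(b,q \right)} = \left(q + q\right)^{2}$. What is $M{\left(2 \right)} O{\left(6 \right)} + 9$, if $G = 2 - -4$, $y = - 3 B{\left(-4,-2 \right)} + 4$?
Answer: $-273$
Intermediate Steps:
$B{\left(b,q \right)} = 4 q^{2}$ ($B{\left(b,q \right)} = \left(2 q\right)^{2} = 4 q^{2}$)
$y = -44$ ($y = - 3 \cdot 4 \left(-2\right)^{2} + 4 = - 3 \cdot 4 \cdot 4 + 4 = \left(-3\right) 16 + 4 = -48 + 4 = -44$)
$G = 6$ ($G = 2 + 4 = 6$)
$O{\left(u \right)} = -47$ ($O{\left(u \right)} = -44 - 3 = -47$)
$M{\left(s \right)} = 6$
$M{\left(2 \right)} O{\left(6 \right)} + 9 = 6 \left(-47\right) + 9 = -282 + 9 = -273$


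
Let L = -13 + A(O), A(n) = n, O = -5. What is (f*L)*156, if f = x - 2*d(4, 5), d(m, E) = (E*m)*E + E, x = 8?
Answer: 567216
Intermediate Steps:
d(m, E) = E + m*E² (d(m, E) = m*E² + E = E + m*E²)
L = -18 (L = -13 - 5 = -18)
f = -202 (f = 8 - 10*(1 + 5*4) = 8 - 10*(1 + 20) = 8 - 10*21 = 8 - 2*105 = 8 - 210 = -202)
(f*L)*156 = -202*(-18)*156 = 3636*156 = 567216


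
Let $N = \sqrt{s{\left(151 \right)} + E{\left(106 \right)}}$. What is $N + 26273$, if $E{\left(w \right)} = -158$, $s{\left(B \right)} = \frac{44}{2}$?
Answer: $26273 + 2 i \sqrt{34} \approx 26273.0 + 11.662 i$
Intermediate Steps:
$s{\left(B \right)} = 22$ ($s{\left(B \right)} = 44 \cdot \frac{1}{2} = 22$)
$N = 2 i \sqrt{34}$ ($N = \sqrt{22 - 158} = \sqrt{-136} = 2 i \sqrt{34} \approx 11.662 i$)
$N + 26273 = 2 i \sqrt{34} + 26273 = 26273 + 2 i \sqrt{34}$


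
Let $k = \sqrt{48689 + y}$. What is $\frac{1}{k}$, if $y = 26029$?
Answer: $\frac{\sqrt{8302}}{24906} \approx 0.0036584$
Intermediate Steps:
$k = 3 \sqrt{8302}$ ($k = \sqrt{48689 + 26029} = \sqrt{74718} = 3 \sqrt{8302} \approx 273.35$)
$\frac{1}{k} = \frac{1}{3 \sqrt{8302}} = \frac{\sqrt{8302}}{24906}$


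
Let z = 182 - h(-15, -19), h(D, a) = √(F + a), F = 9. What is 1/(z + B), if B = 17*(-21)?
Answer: I/(√10 - 175*I) ≈ -0.0057124 + 0.00010322*I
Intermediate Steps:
h(D, a) = √(9 + a)
z = 182 - I*√10 (z = 182 - √(9 - 19) = 182 - √(-10) = 182 - I*√10 ≈ 182.0 - 3.1623*I)
B = -357
1/(z + B) = 1/((182 - I*√10) - 357) = 1/(-175 - I*√10)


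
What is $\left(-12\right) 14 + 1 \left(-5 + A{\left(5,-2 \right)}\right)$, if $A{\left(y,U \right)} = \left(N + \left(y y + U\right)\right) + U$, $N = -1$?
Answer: $-153$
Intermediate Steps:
$A{\left(y,U \right)} = -1 + y^{2} + 2 U$ ($A{\left(y,U \right)} = \left(-1 + \left(y y + U\right)\right) + U = \left(-1 + \left(y^{2} + U\right)\right) + U = \left(-1 + \left(U + y^{2}\right)\right) + U = \left(-1 + U + y^{2}\right) + U = -1 + y^{2} + 2 U$)
$\left(-12\right) 14 + 1 \left(-5 + A{\left(5,-2 \right)}\right) = \left(-12\right) 14 + 1 \left(-5 + \left(-1 + 5^{2} + 2 \left(-2\right)\right)\right) = -168 + 1 \left(-5 - -20\right) = -168 + 1 \left(-5 + 20\right) = -168 + 1 \cdot 15 = -168 + 15 = -153$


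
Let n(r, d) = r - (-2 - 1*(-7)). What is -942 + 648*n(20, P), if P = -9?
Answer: 8778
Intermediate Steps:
n(r, d) = -5 + r (n(r, d) = r - (-2 + 7) = r - 1*5 = r - 5 = -5 + r)
-942 + 648*n(20, P) = -942 + 648*(-5 + 20) = -942 + 648*15 = -942 + 9720 = 8778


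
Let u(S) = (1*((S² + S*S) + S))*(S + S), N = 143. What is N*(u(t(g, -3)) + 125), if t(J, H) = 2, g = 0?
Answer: 23595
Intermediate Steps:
u(S) = 2*S*(S + 2*S²) (u(S) = (1*((S² + S²) + S))*(2*S) = (1*(2*S² + S))*(2*S) = (1*(S + 2*S²))*(2*S) = (S + 2*S²)*(2*S) = 2*S*(S + 2*S²))
N*(u(t(g, -3)) + 125) = 143*(2²*(2 + 4*2) + 125) = 143*(4*(2 + 8) + 125) = 143*(4*10 + 125) = 143*(40 + 125) = 143*165 = 23595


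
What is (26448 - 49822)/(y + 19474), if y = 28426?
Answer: -11687/23950 ≈ -0.48798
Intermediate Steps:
(26448 - 49822)/(y + 19474) = (26448 - 49822)/(28426 + 19474) = -23374/47900 = -23374*1/47900 = -11687/23950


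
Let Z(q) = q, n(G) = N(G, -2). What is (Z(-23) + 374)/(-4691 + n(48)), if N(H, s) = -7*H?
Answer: -351/5027 ≈ -0.069823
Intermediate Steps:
n(G) = -7*G
(Z(-23) + 374)/(-4691 + n(48)) = (-23 + 374)/(-4691 - 7*48) = 351/(-4691 - 336) = 351/(-5027) = 351*(-1/5027) = -351/5027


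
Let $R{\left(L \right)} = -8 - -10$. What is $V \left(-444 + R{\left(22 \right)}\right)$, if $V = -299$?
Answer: $132158$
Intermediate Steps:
$R{\left(L \right)} = 2$ ($R{\left(L \right)} = -8 + 10 = 2$)
$V \left(-444 + R{\left(22 \right)}\right) = - 299 \left(-444 + 2\right) = \left(-299\right) \left(-442\right) = 132158$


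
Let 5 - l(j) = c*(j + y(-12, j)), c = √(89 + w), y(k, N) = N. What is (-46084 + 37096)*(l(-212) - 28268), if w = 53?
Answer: 254027844 - 3810912*√142 ≈ 2.0862e+8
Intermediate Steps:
c = √142 (c = √(89 + 53) = √142 ≈ 11.916)
l(j) = 5 - 2*j*√142 (l(j) = 5 - √142*(j + j) = 5 - √142*2*j = 5 - 2*j*√142)
(-46084 + 37096)*(l(-212) - 28268) = (-46084 + 37096)*((5 - 2*(-212)*√142) - 28268) = -8988*((5 + 424*√142) - 28268) = -8988*(-28263 + 424*√142) = 254027844 - 3810912*√142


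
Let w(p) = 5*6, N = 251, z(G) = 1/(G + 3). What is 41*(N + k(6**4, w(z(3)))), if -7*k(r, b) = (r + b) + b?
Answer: 16441/7 ≈ 2348.7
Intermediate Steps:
z(G) = 1/(3 + G)
w(p) = 30
k(r, b) = -2*b/7 - r/7 (k(r, b) = -((r + b) + b)/7 = -((b + r) + b)/7 = -(r + 2*b)/7 = -2*b/7 - r/7)
41*(N + k(6**4, w(z(3)))) = 41*(251 + (-2/7*30 - 1/7*6**4)) = 41*(251 + (-60/7 - 1/7*1296)) = 41*(251 + (-60/7 - 1296/7)) = 41*(251 - 1356/7) = 41*(401/7) = 16441/7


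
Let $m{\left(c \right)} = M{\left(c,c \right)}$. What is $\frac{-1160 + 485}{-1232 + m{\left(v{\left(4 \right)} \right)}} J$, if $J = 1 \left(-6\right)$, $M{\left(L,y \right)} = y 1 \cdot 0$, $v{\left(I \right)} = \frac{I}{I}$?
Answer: $- \frac{2025}{616} \approx -3.2873$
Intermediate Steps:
$v{\left(I \right)} = 1$
$M{\left(L,y \right)} = 0$ ($M{\left(L,y \right)} = y 0 = 0$)
$m{\left(c \right)} = 0$
$J = -6$
$\frac{-1160 + 485}{-1232 + m{\left(v{\left(4 \right)} \right)}} J = \frac{-1160 + 485}{-1232 + 0} \left(-6\right) = - \frac{675}{-1232} \left(-6\right) = \left(-675\right) \left(- \frac{1}{1232}\right) \left(-6\right) = \frac{675}{1232} \left(-6\right) = - \frac{2025}{616}$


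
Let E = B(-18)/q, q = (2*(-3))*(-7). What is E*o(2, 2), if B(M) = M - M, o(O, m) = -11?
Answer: 0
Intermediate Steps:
B(M) = 0
q = 42 (q = -6*(-7) = 42)
E = 0 (E = 0/42 = 0*(1/42) = 0)
E*o(2, 2) = 0*(-11) = 0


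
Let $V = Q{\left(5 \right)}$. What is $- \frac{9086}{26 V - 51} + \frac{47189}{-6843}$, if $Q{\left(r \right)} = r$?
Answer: $- \frac{65903429}{540597} \approx -121.91$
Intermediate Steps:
$V = 5$
$- \frac{9086}{26 V - 51} + \frac{47189}{-6843} = - \frac{9086}{26 \cdot 5 - 51} + \frac{47189}{-6843} = - \frac{9086}{130 - 51} + 47189 \left(- \frac{1}{6843}\right) = - \frac{9086}{79} - \frac{47189}{6843} = - \frac{65903429}{540597}$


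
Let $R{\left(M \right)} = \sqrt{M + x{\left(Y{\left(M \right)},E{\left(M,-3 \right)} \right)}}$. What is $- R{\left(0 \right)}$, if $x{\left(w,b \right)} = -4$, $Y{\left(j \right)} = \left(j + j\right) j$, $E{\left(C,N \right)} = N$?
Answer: $- 2 i \approx - 2.0 i$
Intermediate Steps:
$Y{\left(j \right)} = 2 j^{2}$ ($Y{\left(j \right)} = 2 j j = 2 j^{2}$)
$R{\left(M \right)} = \sqrt{-4 + M}$ ($R{\left(M \right)} = \sqrt{M - 4} = \sqrt{-4 + M}$)
$- R{\left(0 \right)} = - \sqrt{-4 + 0} = - \sqrt{-4} = - 2 i$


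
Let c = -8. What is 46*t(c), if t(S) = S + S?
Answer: -736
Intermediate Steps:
t(S) = 2*S
46*t(c) = 46*(2*(-8)) = 46*(-16) = -736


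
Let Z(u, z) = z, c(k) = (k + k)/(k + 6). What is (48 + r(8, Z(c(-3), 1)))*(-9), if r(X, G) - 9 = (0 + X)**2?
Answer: -1089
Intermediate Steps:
c(k) = 2*k/(6 + k) (c(k) = (2*k)/(6 + k) = 2*k/(6 + k))
r(X, G) = 9 + X**2 (r(X, G) = 9 + (0 + X)**2 = 9 + X**2)
(48 + r(8, Z(c(-3), 1)))*(-9) = (48 + (9 + 8**2))*(-9) = (48 + (9 + 64))*(-9) = (48 + 73)*(-9) = 121*(-9) = -1089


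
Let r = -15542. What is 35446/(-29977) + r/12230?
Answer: -449703557/183309355 ≈ -2.4533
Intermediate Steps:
35446/(-29977) + r/12230 = 35446/(-29977) - 15542/12230 = 35446*(-1/29977) - 15542*1/12230 = -35446/29977 - 7771/6115 = -449703557/183309355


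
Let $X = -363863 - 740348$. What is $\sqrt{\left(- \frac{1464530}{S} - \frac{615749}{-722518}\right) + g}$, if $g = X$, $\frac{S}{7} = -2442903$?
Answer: $\frac{i \sqrt{168561182086787869171424523391542}}{12355289728278} \approx 1050.8 i$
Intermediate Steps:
$S = -17100321$ ($S = 7 \left(-2442903\right) = -17100321$)
$X = -1104211$ ($X = -363863 - 740348 = -1104211$)
$g = -1104211$
$\sqrt{\left(- \frac{1464530}{S} - \frac{615749}{-722518}\right) + g} = \sqrt{\left(- \frac{1464530}{-17100321} - \frac{615749}{-722518}\right) - 1104211} = \sqrt{\left(\left(-1464530\right) \left(- \frac{1}{17100321}\right) - - \frac{615749}{722518}\right) - 1104211} = \sqrt{\left(\frac{1464530}{17100321} + \frac{615749}{722518}\right) - 1104211} = \sqrt{\frac{11587654841969}{12355289728278} - 1104211} = \sqrt{- \frac{13642835238496736689}{12355289728278}} = \frac{i \sqrt{168561182086787869171424523391542}}{12355289728278}$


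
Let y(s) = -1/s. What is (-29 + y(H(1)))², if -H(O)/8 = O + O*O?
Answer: 214369/256 ≈ 837.38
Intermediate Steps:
H(O) = -8*O - 8*O² (H(O) = -8*(O + O*O) = -8*(O + O²) = -8*O - 8*O²)
(-29 + y(H(1)))² = (-29 - 1/((-8*1*(1 + 1))))² = (-29 - 1/((-8*1*2)))² = (-29 - 1/(-16))² = (-29 - 1*(-1/16))² = (-29 + 1/16)² = (-463/16)² = 214369/256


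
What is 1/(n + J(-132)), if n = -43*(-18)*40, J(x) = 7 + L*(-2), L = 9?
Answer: 1/30949 ≈ 3.2311e-5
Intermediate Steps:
J(x) = -11 (J(x) = 7 + 9*(-2) = 7 - 18 = -11)
n = 30960 (n = 774*40 = 30960)
1/(n + J(-132)) = 1/(30960 - 11) = 1/30949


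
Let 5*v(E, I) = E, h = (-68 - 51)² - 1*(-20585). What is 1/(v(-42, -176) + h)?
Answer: 5/173688 ≈ 2.8787e-5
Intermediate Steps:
h = 34746 (h = (-119)² + 20585 = 14161 + 20585 = 34746)
v(E, I) = E/5
1/(v(-42, -176) + h) = 1/((⅕)*(-42) + 34746) = 1/(-42/5 + 34746) = 1/(173688/5) = 5/173688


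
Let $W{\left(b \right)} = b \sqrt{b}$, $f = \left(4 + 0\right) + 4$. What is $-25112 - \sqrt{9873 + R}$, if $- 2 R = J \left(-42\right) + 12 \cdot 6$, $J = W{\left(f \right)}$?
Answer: $-25112 - \sqrt{9837 + 336 \sqrt{2}} \approx -25214.0$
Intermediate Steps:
$f = 8$ ($f = 4 + 4 = 8$)
$W{\left(b \right)} = b^{\frac{3}{2}}$
$J = 16 \sqrt{2}$ ($J = 8^{\frac{3}{2}} = 16 \sqrt{2} \approx 22.627$)
$R = -36 + 336 \sqrt{2}$ ($R = - \frac{16 \sqrt{2} \left(-42\right) + 12 \cdot 6}{2} = - \frac{- 672 \sqrt{2} + 72}{2} = - \frac{72 - 672 \sqrt{2}}{2} = -36 + 336 \sqrt{2} \approx 439.18$)
$-25112 - \sqrt{9873 + R} = -25112 - \sqrt{9873 - \left(36 - 336 \sqrt{2}\right)} = -25112 - \sqrt{9837 + 336 \sqrt{2}}$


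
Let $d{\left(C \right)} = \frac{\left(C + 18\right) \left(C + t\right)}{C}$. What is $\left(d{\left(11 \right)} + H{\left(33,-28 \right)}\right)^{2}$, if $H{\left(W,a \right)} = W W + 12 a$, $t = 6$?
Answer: $\frac{77018176}{121} \approx 6.3651 \cdot 10^{5}$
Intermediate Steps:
$H{\left(W,a \right)} = W^{2} + 12 a$
$d{\left(C \right)} = \frac{\left(6 + C\right) \left(18 + C\right)}{C}$ ($d{\left(C \right)} = \frac{\left(C + 18\right) \left(C + 6\right)}{C} = \frac{\left(18 + C\right) \left(6 + C\right)}{C} = \frac{\left(6 + C\right) \left(18 + C\right)}{C}$)
$\left(d{\left(11 \right)} + H{\left(33,-28 \right)}\right)^{2} = \left(\left(24 + 11 + \frac{108}{11}\right) + \left(33^{2} + 12 \left(-28\right)\right)\right)^{2} = \left(\left(24 + 11 + 108 \cdot \frac{1}{11}\right) + \left(1089 - 336\right)\right)^{2} = \left(\left(24 + 11 + \frac{108}{11}\right) + 753\right)^{2} = \left(\frac{493}{11} + 753\right)^{2} = \left(\frac{8776}{11}\right)^{2} = \frac{77018176}{121}$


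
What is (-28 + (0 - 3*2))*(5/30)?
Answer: -17/3 ≈ -5.6667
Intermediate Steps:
(-28 + (0 - 3*2))*(5/30) = (-28 + (0 - 6))*(5*(1/30)) = (-28 - 6)*(1/6) = -34*1/6 = -17/3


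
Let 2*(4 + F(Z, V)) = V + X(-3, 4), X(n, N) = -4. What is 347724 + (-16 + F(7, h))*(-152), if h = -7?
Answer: 351600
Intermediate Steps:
F(Z, V) = -6 + V/2 (F(Z, V) = -4 + (V - 4)/2 = -4 + (-4 + V)/2 = -4 + (-2 + V/2) = -6 + V/2)
347724 + (-16 + F(7, h))*(-152) = 347724 + (-16 + (-6 + (1/2)*(-7)))*(-152) = 347724 + (-16 + (-6 - 7/2))*(-152) = 347724 + (-16 - 19/2)*(-152) = 347724 - 51/2*(-152) = 347724 + 3876 = 351600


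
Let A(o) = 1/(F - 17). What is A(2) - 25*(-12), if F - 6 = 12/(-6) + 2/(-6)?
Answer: 11997/40 ≈ 299.92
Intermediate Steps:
F = 11/3 (F = 6 + (12/(-6) + 2/(-6)) = 6 + (12*(-⅙) + 2*(-⅙)) = 6 + (-2 - ⅓) = 6 - 7/3 = 11/3 ≈ 3.6667)
A(o) = -3/40 (A(o) = 1/(11/3 - 17) = 1/(-40/3) = -3/40)
A(2) - 25*(-12) = -3/40 - 25*(-12) = -3/40 + 300 = 11997/40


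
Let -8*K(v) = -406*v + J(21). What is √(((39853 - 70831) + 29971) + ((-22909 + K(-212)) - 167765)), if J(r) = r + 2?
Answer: I*√3239086/4 ≈ 449.94*I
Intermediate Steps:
J(r) = 2 + r
K(v) = -23/8 + 203*v/4 (K(v) = -(-406*v + (2 + 21))/8 = -(-406*v + 23)/8 = -(23 - 406*v)/8 = -23/8 + 203*v/4)
√(((39853 - 70831) + 29971) + ((-22909 + K(-212)) - 167765)) = √(((39853 - 70831) + 29971) + ((-22909 + (-23/8 + (203/4)*(-212))) - 167765)) = √((-30978 + 29971) + ((-22909 + (-23/8 - 10759)) - 167765)) = √(-1007 + ((-22909 - 86095/8) - 167765)) = √(-1007 + (-269367/8 - 167765)) = √(-1007 - 1611487/8) = √(-1619543/8) = I*√3239086/4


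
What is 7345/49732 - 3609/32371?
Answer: 58282207/1609874572 ≈ 0.036203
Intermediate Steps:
7345/49732 - 3609/32371 = 58282207/1609874572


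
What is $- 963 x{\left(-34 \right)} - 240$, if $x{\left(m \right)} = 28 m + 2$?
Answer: $914610$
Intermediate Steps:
$x{\left(m \right)} = 2 + 28 m$
$- 963 x{\left(-34 \right)} - 240 = - 963 \left(2 + 28 \left(-34\right)\right) - 240 = - 963 \left(2 - 952\right) - 240 = \left(-963\right) \left(-950\right) - 240 = 914850 - 240 = 914610$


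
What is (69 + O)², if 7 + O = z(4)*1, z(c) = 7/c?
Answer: 65025/16 ≈ 4064.1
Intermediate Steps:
O = -21/4 (O = -7 + (7/4)*1 = -7 + 7/4 = -21/4 ≈ -5.2500)
(69 + O)² = (69 - 21/4)² = (255/4)² = 65025/16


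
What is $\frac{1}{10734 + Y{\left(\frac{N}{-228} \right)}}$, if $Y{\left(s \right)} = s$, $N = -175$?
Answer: $\frac{228}{2447527} \approx 9.3155 \cdot 10^{-5}$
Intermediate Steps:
$\frac{1}{10734 + Y{\left(\frac{N}{-228} \right)}} = \frac{1}{10734 - \frac{175}{-228}} = \frac{1}{10734 - - \frac{175}{228}} = \frac{1}{10734 + \frac{175}{228}} = \frac{1}{\frac{2447527}{228}} = \frac{228}{2447527}$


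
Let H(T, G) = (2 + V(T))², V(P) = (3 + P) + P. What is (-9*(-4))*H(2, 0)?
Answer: 2916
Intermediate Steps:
V(P) = 3 + 2*P
H(T, G) = (5 + 2*T)² (H(T, G) = (2 + (3 + 2*T))² = (5 + 2*T)²)
(-9*(-4))*H(2, 0) = (-9*(-4))*(5 + 2*2)² = 36*(5 + 4)² = 36*9² = 36*81 = 2916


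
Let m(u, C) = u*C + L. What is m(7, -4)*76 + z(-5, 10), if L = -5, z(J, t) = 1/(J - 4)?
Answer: -22573/9 ≈ -2508.1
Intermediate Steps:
z(J, t) = 1/(-4 + J)
m(u, C) = -5 + C*u (m(u, C) = u*C - 5 = C*u - 5 = -5 + C*u)
m(7, -4)*76 + z(-5, 10) = (-5 - 4*7)*76 + 1/(-4 - 5) = (-5 - 28)*76 + 1/(-9) = -33*76 - ⅑ = -2508 - ⅑ = -22573/9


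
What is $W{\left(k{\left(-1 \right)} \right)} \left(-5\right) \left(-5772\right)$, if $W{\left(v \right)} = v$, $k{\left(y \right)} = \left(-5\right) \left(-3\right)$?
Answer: $432900$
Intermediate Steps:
$k{\left(y \right)} = 15$
$W{\left(k{\left(-1 \right)} \right)} \left(-5\right) \left(-5772\right) = 15 \left(-5\right) \left(-5772\right) = \left(-75\right) \left(-5772\right) = 432900$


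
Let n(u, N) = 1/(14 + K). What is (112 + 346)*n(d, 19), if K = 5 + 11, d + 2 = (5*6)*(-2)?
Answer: 229/15 ≈ 15.267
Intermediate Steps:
d = -62 (d = -2 + (5*6)*(-2) = -2 + 30*(-2) = -2 - 60 = -62)
K = 16
n(u, N) = 1/30 (n(u, N) = 1/(14 + 16) = 1/30)
(112 + 346)*n(d, 19) = (112 + 346)*(1/30) = 458*(1/30) = 229/15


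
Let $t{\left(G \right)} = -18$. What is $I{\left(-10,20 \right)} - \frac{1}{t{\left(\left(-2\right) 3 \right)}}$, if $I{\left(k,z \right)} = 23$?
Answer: $\frac{415}{18} \approx 23.056$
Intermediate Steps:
$I{\left(-10,20 \right)} - \frac{1}{t{\left(\left(-2\right) 3 \right)}} = 23 - \frac{1}{-18} = 23 - - \frac{1}{18} = 23 + \frac{1}{18} = \frac{415}{18}$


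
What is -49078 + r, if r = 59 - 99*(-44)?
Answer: -44663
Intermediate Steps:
r = 4415 (r = 59 + 4356 = 4415)
-49078 + r = -49078 + 4415 = -44663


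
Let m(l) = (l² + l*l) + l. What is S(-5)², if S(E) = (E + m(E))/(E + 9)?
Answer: 100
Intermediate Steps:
m(l) = l + 2*l² (m(l) = (l² + l²) + l = 2*l² + l = l + 2*l²)
S(E) = (E + E*(1 + 2*E))/(9 + E) (S(E) = (E + E*(1 + 2*E))/(E + 9) = (E + E*(1 + 2*E))/(9 + E))
S(-5)² = (2*(-5)*(1 - 5)/(9 - 5))² = (2*(-5)*(-4)/4)² = (2*(-5)*(¼)*(-4))² = 10² = 100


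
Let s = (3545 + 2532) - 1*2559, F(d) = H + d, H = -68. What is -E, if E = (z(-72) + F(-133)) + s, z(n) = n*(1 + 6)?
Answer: -2813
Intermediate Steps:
z(n) = 7*n (z(n) = n*7 = 7*n)
F(d) = -68 + d
s = 3518 (s = 6077 - 2559 = 3518)
E = 2813 (E = (7*(-72) + (-68 - 133)) + 3518 = (-504 - 201) + 3518 = -705 + 3518 = 2813)
-E = -1*2813 = -2813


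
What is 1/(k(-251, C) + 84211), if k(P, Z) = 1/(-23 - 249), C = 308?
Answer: 272/22905391 ≈ 1.1875e-5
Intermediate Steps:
k(P, Z) = -1/272 (k(P, Z) = 1/(-272) = -1/272)
1/(k(-251, C) + 84211) = 1/(-1/272 + 84211) = 1/(22905391/272) = 272/22905391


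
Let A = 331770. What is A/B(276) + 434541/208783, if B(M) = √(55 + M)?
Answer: 434541/208783 + 331770*√331/331 ≈ 18238.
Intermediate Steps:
A/B(276) + 434541/208783 = 331770/(√(55 + 276)) + 434541/208783 = 331770/(√331) + 434541*(1/208783) = 331770*(√331/331) + 434541/208783 = 331770*√331/331 + 434541/208783 = 434541/208783 + 331770*√331/331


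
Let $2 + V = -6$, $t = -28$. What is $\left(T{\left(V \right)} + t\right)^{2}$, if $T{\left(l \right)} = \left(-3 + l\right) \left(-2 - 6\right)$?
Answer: $3600$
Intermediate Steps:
$V = -8$ ($V = -2 - 6 = -8$)
$T{\left(l \right)} = 24 - 8 l$ ($T{\left(l \right)} = \left(-3 + l\right) \left(-8\right) = 24 - 8 l$)
$\left(T{\left(V \right)} + t\right)^{2} = \left(\left(24 - -64\right) - 28\right)^{2} = \left(\left(24 + 64\right) - 28\right)^{2} = \left(88 - 28\right)^{2} = 60^{2} = 3600$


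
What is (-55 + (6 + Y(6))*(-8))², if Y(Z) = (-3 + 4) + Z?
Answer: 25281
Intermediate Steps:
Y(Z) = 1 + Z
(-55 + (6 + Y(6))*(-8))² = (-55 + (6 + (1 + 6))*(-8))² = (-55 + (6 + 7)*(-8))² = (-55 + 13*(-8))² = (-55 - 104)² = (-159)² = 25281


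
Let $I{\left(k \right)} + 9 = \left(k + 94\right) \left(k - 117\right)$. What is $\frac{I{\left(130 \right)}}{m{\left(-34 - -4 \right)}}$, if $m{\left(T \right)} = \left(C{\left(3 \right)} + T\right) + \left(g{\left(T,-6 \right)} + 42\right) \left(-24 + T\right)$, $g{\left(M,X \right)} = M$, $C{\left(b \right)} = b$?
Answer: $- \frac{2903}{675} \approx -4.3007$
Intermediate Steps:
$I{\left(k \right)} = -9 + \left(-117 + k\right) \left(94 + k\right)$ ($I{\left(k \right)} = -9 + \left(k + 94\right) \left(k - 117\right) = -9 + \left(94 + k\right) \left(-117 + k\right) = -9 + \left(-117 + k\right) \left(94 + k\right)$)
$m{\left(T \right)} = 3 + T + \left(-24 + T\right) \left(42 + T\right)$ ($m{\left(T \right)} = \left(3 + T\right) + \left(T + 42\right) \left(-24 + T\right) = \left(3 + T\right) + \left(42 + T\right) \left(-24 + T\right) = \left(3 + T\right) + \left(-24 + T\right) \left(42 + T\right) = 3 + T + \left(-24 + T\right) \left(42 + T\right)$)
$\frac{I{\left(130 \right)}}{m{\left(-34 - -4 \right)}} = \frac{-11007 + 130^{2} - 2990}{-1005 + \left(-34 - -4\right)^{2} + 19 \left(-34 - -4\right)} = \frac{-11007 + 16900 - 2990}{-1005 + \left(-34 + 4\right)^{2} + 19 \left(-34 + 4\right)} = \frac{2903}{-1005 + \left(-30\right)^{2} + 19 \left(-30\right)} = \frac{2903}{-1005 + 900 - 570} = \frac{2903}{-675} = 2903 \left(- \frac{1}{675}\right) = - \frac{2903}{675}$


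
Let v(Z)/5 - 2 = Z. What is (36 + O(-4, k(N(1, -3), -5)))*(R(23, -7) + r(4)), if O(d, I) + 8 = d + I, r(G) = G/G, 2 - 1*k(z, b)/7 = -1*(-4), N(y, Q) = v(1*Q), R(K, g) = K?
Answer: 240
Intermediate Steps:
v(Z) = 10 + 5*Z
N(y, Q) = 10 + 5*Q (N(y, Q) = 10 + 5*(1*Q) = 10 + 5*Q)
k(z, b) = -14 (k(z, b) = 14 - (-7)*(-4) = 14 - 7*4 = 14 - 28 = -14)
r(G) = 1
O(d, I) = -8 + I + d (O(d, I) = -8 + (d + I) = -8 + (I + d) = -8 + I + d)
(36 + O(-4, k(N(1, -3), -5)))*(R(23, -7) + r(4)) = (36 + (-8 - 14 - 4))*(23 + 1) = (36 - 26)*24 = 10*24 = 240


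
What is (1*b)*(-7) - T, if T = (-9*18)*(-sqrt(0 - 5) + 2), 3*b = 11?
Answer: 895/3 - 162*I*sqrt(5) ≈ 298.33 - 362.24*I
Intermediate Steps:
b = 11/3 (b = (1/3)*11 = 11/3 ≈ 3.6667)
T = -324 + 162*I*sqrt(5) (T = -162*(-sqrt(-5) + 2) = -162*(-I*sqrt(5) + 2) = -162*(2 - I*sqrt(5)) = -324 + 162*I*sqrt(5) ≈ -324.0 + 362.24*I)
(1*b)*(-7) - T = (1*(11/3))*(-7) - (-324 + 162*I*sqrt(5)) = (11/3)*(-7) + (324 - 162*I*sqrt(5)) = -77/3 + (324 - 162*I*sqrt(5)) = 895/3 - 162*I*sqrt(5)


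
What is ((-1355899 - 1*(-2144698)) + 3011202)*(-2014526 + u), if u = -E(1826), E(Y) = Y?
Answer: -7662139616352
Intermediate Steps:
u = -1826 (u = -1*1826 = -1826)
((-1355899 - 1*(-2144698)) + 3011202)*(-2014526 + u) = ((-1355899 - 1*(-2144698)) + 3011202)*(-2014526 - 1826) = ((-1355899 + 2144698) + 3011202)*(-2016352) = (788799 + 3011202)*(-2016352) = 3800001*(-2016352) = -7662139616352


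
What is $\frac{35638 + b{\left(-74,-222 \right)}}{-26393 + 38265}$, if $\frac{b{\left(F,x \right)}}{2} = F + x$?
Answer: $\frac{17523}{5936} \approx 2.952$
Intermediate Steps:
$b{\left(F,x \right)} = 2 F + 2 x$ ($b{\left(F,x \right)} = 2 \left(F + x\right) = 2 F + 2 x$)
$\frac{35638 + b{\left(-74,-222 \right)}}{-26393 + 38265} = \frac{35638 + \left(2 \left(-74\right) + 2 \left(-222\right)\right)}{-26393 + 38265} = \frac{35638 - 592}{11872} = \left(35638 - 592\right) \frac{1}{11872} = 35046 \cdot \frac{1}{11872} = \frac{17523}{5936}$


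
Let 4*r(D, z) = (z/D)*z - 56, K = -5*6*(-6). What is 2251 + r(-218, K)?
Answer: 239783/109 ≈ 2199.8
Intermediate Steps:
K = 180 (K = -30*(-6) = 180)
r(D, z) = -14 + z²/(4*D) (r(D, z) = ((z/D)*z - 56)/4 = (z²/D - 56)/4 = (-56 + z²/D)/4 = -14 + z²/(4*D))
2251 + r(-218, K) = 2251 + (-14 + (¼)*180²/(-218)) = 2251 + (-14 + (¼)*(-1/218)*32400) = 2251 + (-14 - 4050/109) = 2251 - 5576/109 = 239783/109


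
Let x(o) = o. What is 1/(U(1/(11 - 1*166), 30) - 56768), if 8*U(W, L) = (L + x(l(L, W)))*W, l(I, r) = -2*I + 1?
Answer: -1240/70392291 ≈ -1.7616e-5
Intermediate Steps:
l(I, r) = 1 - 2*I
U(W, L) = W*(1 - L)/8 (U(W, L) = ((L + (1 - 2*L))*W)/8 = ((1 - L)*W)/8 = (W*(1 - L))/8 = W*(1 - L)/8)
1/(U(1/(11 - 1*166), 30) - 56768) = 1/((1 - 1*30)/(8*(11 - 1*166)) - 56768) = 1/((1 - 30)/(8*(11 - 166)) - 56768) = 1/((1/8)*(-29)/(-155) - 56768) = 1/((1/8)*(-1/155)*(-29) - 56768) = 1/(29/1240 - 56768) = 1/(-70392291/1240) = -1240/70392291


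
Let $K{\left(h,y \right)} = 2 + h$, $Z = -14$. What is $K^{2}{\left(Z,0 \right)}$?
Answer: $144$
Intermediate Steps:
$K^{2}{\left(Z,0 \right)} = \left(2 - 14\right)^{2} = \left(-12\right)^{2} = 144$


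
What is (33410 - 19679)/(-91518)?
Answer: -4577/30506 ≈ -0.15004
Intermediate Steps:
(33410 - 19679)/(-91518) = 13731*(-1/91518) = -4577/30506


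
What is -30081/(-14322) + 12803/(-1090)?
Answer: -12548023/1300915 ≈ -9.6455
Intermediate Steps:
-30081/(-14322) + 12803/(-1090) = -30081*(-1/14322) + 12803*(-1/1090) = 10027/4774 - 12803/1090 = -12548023/1300915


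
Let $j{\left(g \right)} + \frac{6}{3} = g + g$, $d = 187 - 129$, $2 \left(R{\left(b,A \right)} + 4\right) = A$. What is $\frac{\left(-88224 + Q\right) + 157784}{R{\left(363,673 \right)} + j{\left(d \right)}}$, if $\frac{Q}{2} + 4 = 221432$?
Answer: $\frac{1024832}{893} \approx 1147.6$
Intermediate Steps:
$Q = 442856$ ($Q = -8 + 2 \cdot 221432 = -8 + 442864 = 442856$)
$R{\left(b,A \right)} = -4 + \frac{A}{2}$
$d = 58$ ($d = 187 - 129 = 58$)
$j{\left(g \right)} = -2 + 2 g$ ($j{\left(g \right)} = -2 + \left(g + g\right) = -2 + 2 g$)
$\frac{\left(-88224 + Q\right) + 157784}{R{\left(363,673 \right)} + j{\left(d \right)}} = \frac{\left(-88224 + 442856\right) + 157784}{\left(-4 + \frac{1}{2} \cdot 673\right) + \left(-2 + 2 \cdot 58\right)} = \frac{354632 + 157784}{\left(-4 + \frac{673}{2}\right) + \left(-2 + 116\right)} = \frac{512416}{\frac{665}{2} + 114} = \frac{512416}{\frac{893}{2}} = 512416 \cdot \frac{2}{893} = \frac{1024832}{893}$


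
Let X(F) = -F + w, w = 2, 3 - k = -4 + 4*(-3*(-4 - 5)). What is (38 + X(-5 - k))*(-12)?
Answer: 672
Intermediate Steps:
k = -101 (k = 3 - (-4 + 4*(-3*(-4 - 5))) = 3 - (-4 + 4*(-3*(-9))) = 3 - (-4 + 4*27) = 3 - (-4 + 108) = 3 - 1*104 = 3 - 104 = -101)
X(F) = 2 - F (X(F) = -F + 2 = 2 - F)
(38 + X(-5 - k))*(-12) = (38 + (2 - (-5 - 1*(-101))))*(-12) = (38 + (2 - (-5 + 101)))*(-12) = (38 + (2 - 1*96))*(-12) = (38 + (2 - 96))*(-12) = (38 - 94)*(-12) = -56*(-12) = 672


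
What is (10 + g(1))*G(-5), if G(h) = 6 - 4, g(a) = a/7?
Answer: 142/7 ≈ 20.286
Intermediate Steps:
g(a) = a/7 (g(a) = a*(1/7) = a/7)
G(h) = 2
(10 + g(1))*G(-5) = (10 + (1/7)*1)*2 = (10 + 1/7)*2 = (71/7)*2 = 142/7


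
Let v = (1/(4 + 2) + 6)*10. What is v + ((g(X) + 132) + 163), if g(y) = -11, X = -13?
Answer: 1037/3 ≈ 345.67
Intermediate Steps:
v = 185/3 (v = (1/6 + 6)*10 = (⅙ + 6)*10 = (37/6)*10 = 185/3 ≈ 61.667)
v + ((g(X) + 132) + 163) = 185/3 + ((-11 + 132) + 163) = 185/3 + (121 + 163) = 185/3 + 284 = 1037/3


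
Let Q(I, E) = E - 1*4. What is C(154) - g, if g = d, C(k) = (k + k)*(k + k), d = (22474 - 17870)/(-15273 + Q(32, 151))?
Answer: 717458734/7563 ≈ 94864.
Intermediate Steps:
Q(I, E) = -4 + E (Q(I, E) = E - 4 = -4 + E)
d = -2302/7563 (d = (22474 - 17870)/(-15273 + (-4 + 151)) = 4604/(-15273 + 147) = 4604/(-15126) = 4604*(-1/15126) = -2302/7563 ≈ -0.30438)
C(k) = 4*k² (C(k) = (2*k)*(2*k) = 4*k²)
g = -2302/7563 ≈ -0.30438
C(154) - g = 4*154² - 1*(-2302/7563) = 4*23716 + 2302/7563 = 94864 + 2302/7563 = 717458734/7563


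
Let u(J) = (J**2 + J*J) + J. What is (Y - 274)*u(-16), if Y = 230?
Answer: -21824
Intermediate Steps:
u(J) = J + 2*J**2 (u(J) = (J**2 + J**2) + J = 2*J**2 + J = J + 2*J**2)
(Y - 274)*u(-16) = (230 - 274)*(-16*(1 + 2*(-16))) = -(-704)*(1 - 32) = -(-704)*(-31) = -44*496 = -21824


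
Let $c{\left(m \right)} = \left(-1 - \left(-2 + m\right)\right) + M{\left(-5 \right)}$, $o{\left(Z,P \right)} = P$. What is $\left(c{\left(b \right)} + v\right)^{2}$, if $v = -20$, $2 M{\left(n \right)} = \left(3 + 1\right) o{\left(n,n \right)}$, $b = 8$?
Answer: $1369$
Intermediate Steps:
$M{\left(n \right)} = 2 n$ ($M{\left(n \right)} = \frac{\left(3 + 1\right) n}{2} = \frac{4 n}{2} = 2 n$)
$c{\left(m \right)} = -9 - m$ ($c{\left(m \right)} = \left(-1 - \left(-2 + m\right)\right) + 2 \left(-5\right) = \left(1 - m\right) - 10 = -9 - m$)
$\left(c{\left(b \right)} + v\right)^{2} = \left(\left(-9 - 8\right) - 20\right)^{2} = \left(-17 - 20\right)^{2} = \left(-37\right)^{2} = 1369$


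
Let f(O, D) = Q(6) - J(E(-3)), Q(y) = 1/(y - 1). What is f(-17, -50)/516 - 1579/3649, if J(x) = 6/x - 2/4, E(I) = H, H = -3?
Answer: -2683039/6276280 ≈ -0.42749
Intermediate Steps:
E(I) = -3
Q(y) = 1/(-1 + y)
J(x) = -½ + 6/x (J(x) = 6/x - 2*¼ = 6/x - ½ = -½ + 6/x)
f(O, D) = 27/10 (f(O, D) = 1/(-1 + 6) - (12 - 1*(-3))/(2*(-3)) = 1/5 - (-1)*(12 + 3)/(2*3) = ⅕ - (-1)*15/(2*3) = ⅕ - 1*(-5/2) = ⅕ + 5/2 = 27/10)
f(-17, -50)/516 - 1579/3649 = (27/10)/516 - 1579/3649 = (27/10)*(1/516) - 1579*1/3649 = 9/1720 - 1579/3649 = -2683039/6276280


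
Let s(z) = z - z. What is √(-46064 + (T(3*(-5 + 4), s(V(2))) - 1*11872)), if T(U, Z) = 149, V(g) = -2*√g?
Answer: I*√57787 ≈ 240.39*I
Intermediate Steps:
s(z) = 0
√(-46064 + (T(3*(-5 + 4), s(V(2))) - 1*11872)) = √(-46064 + (149 - 1*11872)) = √(-46064 + (149 - 11872)) = √(-46064 - 11723) = √(-57787) = I*√57787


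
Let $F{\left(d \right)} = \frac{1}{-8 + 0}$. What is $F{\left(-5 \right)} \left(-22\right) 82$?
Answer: $\frac{451}{2} \approx 225.5$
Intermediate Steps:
$F{\left(d \right)} = - \frac{1}{8}$ ($F{\left(d \right)} = \frac{1}{-8} = - \frac{1}{8}$)
$F{\left(-5 \right)} \left(-22\right) 82 = \left(- \frac{1}{8}\right) \left(-22\right) 82 = \frac{11}{4} \cdot 82 = \frac{451}{2}$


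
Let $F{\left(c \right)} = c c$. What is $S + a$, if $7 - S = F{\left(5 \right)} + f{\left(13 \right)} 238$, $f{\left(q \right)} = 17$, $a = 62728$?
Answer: $58664$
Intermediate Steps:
$F{\left(c \right)} = c^{2}$
$S = -4064$ ($S = 7 - \left(5^{2} + 17 \cdot 238\right) = 7 - \left(25 + 4046\right) = 7 - 4071 = -4064$)
$S + a = -4064 + 62728 = 58664$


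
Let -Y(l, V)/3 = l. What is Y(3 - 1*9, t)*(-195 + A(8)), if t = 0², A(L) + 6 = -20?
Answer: -3978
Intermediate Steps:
A(L) = -26 (A(L) = -6 - 20 = -26)
t = 0
Y(l, V) = -3*l
Y(3 - 1*9, t)*(-195 + A(8)) = (-3*(3 - 1*9))*(-195 - 26) = -3*(3 - 9)*(-221) = -3*(-6)*(-221) = 18*(-221) = -3978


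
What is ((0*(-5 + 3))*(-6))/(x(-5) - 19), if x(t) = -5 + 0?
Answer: 0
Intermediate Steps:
x(t) = -5
((0*(-5 + 3))*(-6))/(x(-5) - 19) = ((0*(-5 + 3))*(-6))/(-5 - 19) = ((0*(-2))*(-6))/(-24) = (0*(-6))*(-1/24) = 0*(-1/24) = 0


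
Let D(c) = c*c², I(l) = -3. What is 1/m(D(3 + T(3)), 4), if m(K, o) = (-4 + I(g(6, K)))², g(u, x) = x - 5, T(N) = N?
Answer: 1/49 ≈ 0.020408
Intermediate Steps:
g(u, x) = -5 + x
D(c) = c³
m(K, o) = 49 (m(K, o) = (-4 - 3)² = (-7)² = 49)
1/m(D(3 + T(3)), 4) = 1/49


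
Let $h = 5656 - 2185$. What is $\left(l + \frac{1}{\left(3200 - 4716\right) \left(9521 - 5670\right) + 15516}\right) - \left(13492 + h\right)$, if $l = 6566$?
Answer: $- \frac{60537572201}{5822600} \approx -10397.0$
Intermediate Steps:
$h = 3471$
$\left(l + \frac{1}{\left(3200 - 4716\right) \left(9521 - 5670\right) + 15516}\right) - \left(13492 + h\right) = \left(6566 + \frac{1}{\left(3200 - 4716\right) \left(9521 - 5670\right) + 15516}\right) - 16963 = \left(6566 + \frac{1}{\left(-1516\right) 3851 + 15516}\right) - 16963 = \left(6566 + \frac{1}{-5838116 + 15516}\right) - 16963 = \left(6566 + \frac{1}{-5822600}\right) - 16963 = \left(6566 - \frac{1}{5822600}\right) - 16963 = \frac{38231191599}{5822600} - 16963 = - \frac{60537572201}{5822600}$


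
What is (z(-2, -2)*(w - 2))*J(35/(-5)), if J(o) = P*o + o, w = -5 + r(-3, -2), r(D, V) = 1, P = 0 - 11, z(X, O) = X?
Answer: 840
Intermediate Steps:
P = -11
w = -4 (w = -5 + 1 = -4)
J(o) = -10*o (J(o) = -11*o + o = -10*o)
(z(-2, -2)*(w - 2))*J(35/(-5)) = (-2*(-4 - 2))*(-350/(-5)) = (-2*(-6))*(-350*(-1)/5) = 12*(-10*(-7)) = 12*70 = 840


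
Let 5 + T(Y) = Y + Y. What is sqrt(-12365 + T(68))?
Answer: I*sqrt(12234) ≈ 110.61*I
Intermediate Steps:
T(Y) = -5 + 2*Y (T(Y) = -5 + (Y + Y) = -5 + 2*Y)
sqrt(-12365 + T(68)) = sqrt(-12365 + (-5 + 2*68)) = sqrt(-12365 + (-5 + 136)) = sqrt(-12365 + 131) = sqrt(-12234) = I*sqrt(12234)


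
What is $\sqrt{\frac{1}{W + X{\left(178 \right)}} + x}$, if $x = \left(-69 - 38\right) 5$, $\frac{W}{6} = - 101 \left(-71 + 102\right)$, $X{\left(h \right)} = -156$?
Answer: $\frac{i \sqrt{191957678682}}{18942} \approx 23.13 i$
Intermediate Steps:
$W = -18786$ ($W = 6 \left(- 101 \left(-71 + 102\right)\right) = 6 \left(\left(-101\right) 31\right) = 6 \left(-3131\right) = -18786$)
$x = -535$ ($x = \left(-107\right) 5 = -535$)
$\sqrt{\frac{1}{W + X{\left(178 \right)}} + x} = \sqrt{\frac{1}{-18786 - 156} - 535} = \sqrt{\frac{1}{-18942} - 535} = \sqrt{- \frac{1}{18942} - 535} = \sqrt{- \frac{10133971}{18942}} = \frac{i \sqrt{191957678682}}{18942}$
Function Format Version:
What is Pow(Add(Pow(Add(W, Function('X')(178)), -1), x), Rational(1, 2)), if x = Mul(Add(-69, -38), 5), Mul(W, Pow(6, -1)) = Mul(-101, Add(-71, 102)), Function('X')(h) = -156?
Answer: Mul(Rational(1, 18942), I, Pow(191957678682, Rational(1, 2))) ≈ Mul(23.130, I)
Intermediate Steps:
W = -18786 (W = Mul(6, Mul(-101, Add(-71, 102))) = Mul(6, Mul(-101, 31)) = Mul(6, -3131) = -18786)
x = -535 (x = Mul(-107, 5) = -535)
Pow(Add(Pow(Add(W, Function('X')(178)), -1), x), Rational(1, 2)) = Pow(Add(Pow(Add(-18786, -156), -1), -535), Rational(1, 2)) = Pow(Add(Pow(-18942, -1), -535), Rational(1, 2)) = Pow(Add(Rational(-1, 18942), -535), Rational(1, 2)) = Pow(Rational(-10133971, 18942), Rational(1, 2)) = Mul(Rational(1, 18942), I, Pow(191957678682, Rational(1, 2)))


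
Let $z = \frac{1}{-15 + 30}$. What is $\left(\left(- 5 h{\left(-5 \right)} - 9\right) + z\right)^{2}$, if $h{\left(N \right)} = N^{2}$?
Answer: $\frac{4036081}{225} \approx 17938.0$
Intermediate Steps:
$z = \frac{1}{15} \approx 0.066667$
$\left(\left(- 5 h{\left(-5 \right)} - 9\right) + z\right)^{2} = \left(\left(- 5 \left(-5\right)^{2} - 9\right) + \frac{1}{15}\right)^{2} = \left(\left(\left(-5\right) 25 - 9\right) + \frac{1}{15}\right)^{2} = \left(\left(-125 - 9\right) + \frac{1}{15}\right)^{2} = \left(-134 + \frac{1}{15}\right)^{2} = \left(- \frac{2009}{15}\right)^{2} = \frac{4036081}{225}$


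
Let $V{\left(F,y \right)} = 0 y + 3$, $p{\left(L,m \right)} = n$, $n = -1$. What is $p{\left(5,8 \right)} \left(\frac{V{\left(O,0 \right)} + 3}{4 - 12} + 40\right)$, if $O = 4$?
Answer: $- \frac{157}{4} \approx -39.25$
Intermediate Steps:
$p{\left(L,m \right)} = -1$
$V{\left(F,y \right)} = 3$ ($V{\left(F,y \right)} = 0 + 3 = 3$)
$p{\left(5,8 \right)} \left(\frac{V{\left(O,0 \right)} + 3}{4 - 12} + 40\right) = - (\frac{3 + 3}{4 - 12} + 40) = - (\frac{6}{-8} + 40) = - (6 \left(- \frac{1}{8}\right) + 40) = - (- \frac{3}{4} + 40) = \left(-1\right) \frac{157}{4} = - \frac{157}{4}$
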